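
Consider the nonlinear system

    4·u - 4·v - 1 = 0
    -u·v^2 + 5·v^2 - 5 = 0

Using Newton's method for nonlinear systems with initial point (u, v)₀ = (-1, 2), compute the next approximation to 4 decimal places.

At (-1, 2): F = (-13.0000, 19.0000).
Jacobian J = [[4, -4], [-v^2, -2·u·v + 10·v]].
At the point, J = [[4.0000, -4.0000], [-4.0000, 24.0000]] (det J = 80.0000).
Solving J·Δ = −F gives Δ = (2.9500, -0.3000).
Then the next iterate is (u, v)₁ = (1.9500, 1.7000).

(1.9500, 1.7000)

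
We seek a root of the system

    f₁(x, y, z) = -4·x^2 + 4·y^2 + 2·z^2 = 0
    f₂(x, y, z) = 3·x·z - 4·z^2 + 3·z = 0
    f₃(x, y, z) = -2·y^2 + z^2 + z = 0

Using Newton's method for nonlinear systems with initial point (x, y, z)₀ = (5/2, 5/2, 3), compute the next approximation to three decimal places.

(5.625, 3.675, 4.750)

At (5/2, 5/2, 3): F = (18.000, -4.500, -0.500).
Jacobian J = [[-8·x, 8·y, 4·z], [3·z, 0, 3·x - 8·z + 3], [0, -4·y, 2·z + 1]].
At the point, J = [[-20.000, 20.000, 12.000], [9.000, 0.000, -13.500], [0.000, -10.000, 7.000]] (det J = 360.000).
Solving J·Δ = −F gives Δ = (3.125, 1.175, 1.750).
Then the next iterate is (x, y, z)₁ = (5.625, 3.675, 4.750).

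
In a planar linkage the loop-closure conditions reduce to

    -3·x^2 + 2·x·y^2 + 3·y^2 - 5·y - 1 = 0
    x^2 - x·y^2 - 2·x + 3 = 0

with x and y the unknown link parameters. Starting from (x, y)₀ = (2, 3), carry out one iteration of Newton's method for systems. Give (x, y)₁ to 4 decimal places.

At (2, 3): F = (35.0000, -15.0000).
Jacobian J = [[-6·x + 2·y^2, 4·x·y + 6·y - 5], [2·x - y^2 - 2, -2·x·y]].
At the point, J = [[6.0000, 37.0000], [-7.0000, -12.0000]] (det J = 187.0000).
Solving J·Δ = −F gives Δ = (-0.7219, -0.8289).
Then the next iterate is (x, y)₁ = (1.2781, 2.1711).

(1.2781, 2.1711)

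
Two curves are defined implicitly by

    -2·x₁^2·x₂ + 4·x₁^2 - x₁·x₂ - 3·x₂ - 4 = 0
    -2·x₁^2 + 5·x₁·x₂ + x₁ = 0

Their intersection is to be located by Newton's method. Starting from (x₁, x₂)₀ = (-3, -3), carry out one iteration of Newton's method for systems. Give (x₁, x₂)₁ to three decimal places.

(-1.952, -1.540)

At (-3, -3): F = (86.000, 24.000).
Jacobian J = [[-4·x₁·x₂ + 8·x₁ - x₂, -2·x₁^2 - x₁ - 3], [-4·x₁ + 5·x₂ + 1, 5·x₁]].
At the point, J = [[-57.000, -18.000], [-2.000, -15.000]] (det J = 819.000).
Solving J·Δ = −F gives Δ = (1.048, 1.460).
Then the next iterate is (x₁, x₂)₁ = (-1.952, -1.540).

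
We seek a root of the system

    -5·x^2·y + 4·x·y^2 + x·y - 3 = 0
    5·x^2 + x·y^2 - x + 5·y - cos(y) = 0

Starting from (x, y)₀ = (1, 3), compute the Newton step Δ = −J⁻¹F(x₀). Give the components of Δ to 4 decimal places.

At (1, 3): F = (21.0000, 28.989992).
Jacobian J = [[-10·x·y + 4·y^2 + y, -5·x^2 + 8·x·y + x], [10·x + y^2 - 1, 2·x·y + sin(y) + 5]].
At the point, J = [[9.0000, 20.0000], [18.0000, 11.141120]] (det J = -259.729920).
Solving J·Δ = −F gives Δ = (-1.3315, -0.4508).

(-1.3315, -0.4508)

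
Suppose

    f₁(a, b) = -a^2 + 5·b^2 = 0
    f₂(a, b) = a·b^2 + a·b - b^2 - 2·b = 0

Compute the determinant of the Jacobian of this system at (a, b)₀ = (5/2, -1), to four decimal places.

12.5000

J = [[-2·a, 10·b], [b^2 + b, 2·a·b + a - 2·b - 2]].
At the point, J = [[-5.0000, -10.0000], [0.0000, -2.5000]].
det J = 12.5000.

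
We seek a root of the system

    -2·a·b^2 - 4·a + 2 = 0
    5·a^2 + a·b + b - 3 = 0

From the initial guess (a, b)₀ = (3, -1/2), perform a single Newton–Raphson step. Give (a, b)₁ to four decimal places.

At (3, -1/2): F = (-11.5000, 40.0000).
Jacobian J = [[-2·b^2 - 4, -4·a·b], [10·a + b, a + 1]].
At the point, J = [[-4.5000, 6.0000], [29.5000, 4.0000]] (det J = -195.0000).
Solving J·Δ = −F gives Δ = (-1.4667, 0.8167).
Then the next iterate is (a, b)₁ = (1.5333, 0.3167).

(1.5333, 0.3167)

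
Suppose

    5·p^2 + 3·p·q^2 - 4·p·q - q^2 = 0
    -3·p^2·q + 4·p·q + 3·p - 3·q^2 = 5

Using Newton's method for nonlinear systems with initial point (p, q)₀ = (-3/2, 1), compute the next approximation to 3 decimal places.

At (-3/2, 1): F = (11.750, -25.250).
Jacobian J = [[10·p + 3·q^2 - 4·q, 6·p·q - 4·p - 2·q], [-6·p·q + 4·q + 3, -3·p^2 + 4·p - 6·q]].
At the point, J = [[-16.000, -5.000], [16.000, -18.750]] (det J = 380.000).
Solving J·Δ = −F gives Δ = (0.912, -0.568).
Then the next iterate is (p, q)₁ = (-0.588, 0.432).

(-0.588, 0.432)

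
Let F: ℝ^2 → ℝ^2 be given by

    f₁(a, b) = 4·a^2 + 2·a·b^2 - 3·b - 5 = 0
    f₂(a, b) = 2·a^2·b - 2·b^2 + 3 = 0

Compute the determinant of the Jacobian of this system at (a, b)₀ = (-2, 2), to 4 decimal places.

-304.0000

J = [[8·a + 2·b^2, 4·a·b - 3], [4·a·b, 2·a^2 - 4·b]].
At the point, J = [[-8.0000, -19.0000], [-16.0000, 0.0000]].
det J = -304.0000.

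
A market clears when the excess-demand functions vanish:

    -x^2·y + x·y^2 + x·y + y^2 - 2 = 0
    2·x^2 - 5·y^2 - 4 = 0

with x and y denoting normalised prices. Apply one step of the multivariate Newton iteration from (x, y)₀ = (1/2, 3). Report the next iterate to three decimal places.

(0.781, 1.402)

At (1/2, 3): F = (12.250, -48.500).
Jacobian J = [[-2·x·y + y^2 + y, -x^2 + 2·x·y + x + 2·y], [4·x, -10·y]].
At the point, J = [[9.000, 9.250], [2.000, -30.000]] (det J = -288.500).
Solving J·Δ = −F gives Δ = (0.281, -1.598).
Then the next iterate is (x, y)₁ = (0.781, 1.402).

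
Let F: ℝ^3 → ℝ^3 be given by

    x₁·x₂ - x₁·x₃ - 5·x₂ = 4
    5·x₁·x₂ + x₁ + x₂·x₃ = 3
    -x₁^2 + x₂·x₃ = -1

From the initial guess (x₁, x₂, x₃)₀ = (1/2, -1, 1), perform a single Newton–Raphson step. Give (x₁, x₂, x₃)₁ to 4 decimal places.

(-1.0167, -0.5200, 2.7467)

At (1/2, -1, 1): F = (0.0000, -6.0000, -0.2500).
Jacobian J = [[x₂ - x₃, x₁ - 5, -x₁], [5·x₂ + 1, 5·x₁ + x₃, x₂], [-2·x₁, x₃, x₂]].
At the point, J = [[-2.0000, -4.5000, -0.5000], [-4.0000, 3.5000, -1.0000], [-1.0000, 1.0000, -1.0000]] (det J = 18.7500).
Solving J·Δ = −F gives Δ = (-1.5167, 0.4800, 1.7467).
Then the next iterate is (x₁, x₂, x₃)₁ = (-1.0167, -0.5200, 2.7467).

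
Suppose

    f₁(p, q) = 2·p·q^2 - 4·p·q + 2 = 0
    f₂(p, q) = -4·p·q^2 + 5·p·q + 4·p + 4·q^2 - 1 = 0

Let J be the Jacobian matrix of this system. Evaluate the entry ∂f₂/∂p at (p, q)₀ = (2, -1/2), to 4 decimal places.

∂f₂/∂p = -4·q^2 + 5·q + 4.
At (2, -1/2) this is 0.5000.

0.5000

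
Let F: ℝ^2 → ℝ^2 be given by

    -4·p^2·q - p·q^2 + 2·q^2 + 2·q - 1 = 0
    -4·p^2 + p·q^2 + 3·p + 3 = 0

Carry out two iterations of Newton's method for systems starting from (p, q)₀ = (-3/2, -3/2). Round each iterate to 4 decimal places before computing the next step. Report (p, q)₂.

At (-3/2, -3/2): F = (17.3750, -13.8750).
Jacobian J = [[-8·p·q - q^2, -4·p^2 - 2·p·q + 4·q + 2], [-8·p + q^2 + 3, 2·p·q]].
At the point, J = [[-20.2500, -17.5000], [17.2500, 4.5000]] (det J = 210.7500).
Solving J·Δ = −F gives Δ = (0.7811, 0.0890).
Then the next iterate is (p, q)₁ = (-0.7189, -1.4110).
Round to (-0.7189, -1.4110) and repeat: F = (4.508031, -2.655242), J = [[-10.105864, -7.740005], [10.742121, 2.028736]].
Δ = (0.1821, 0.3447), so (p, q)₂ = (-0.5368, -1.0663).

(-0.5368, -1.0663)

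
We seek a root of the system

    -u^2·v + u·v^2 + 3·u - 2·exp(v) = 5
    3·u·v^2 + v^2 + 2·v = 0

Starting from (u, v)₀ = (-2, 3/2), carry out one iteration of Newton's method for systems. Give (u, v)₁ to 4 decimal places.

(11.1295, 7.6826)

At (-2, 3/2): F = (-30.463378, -8.2500).
Jacobian J = [[-2·u·v + v^2 + 3, -u^2 + 2·u·v - 2·exp(v)], [3·v^2, 6·u·v + 2·v + 2]].
At the point, J = [[11.2500, -18.963378], [6.7500, -13.0000]] (det J = -18.247198).
Solving J·Δ = −F gives Δ = (13.1295, 6.1826).
Then the next iterate is (u, v)₁ = (11.1295, 7.6826).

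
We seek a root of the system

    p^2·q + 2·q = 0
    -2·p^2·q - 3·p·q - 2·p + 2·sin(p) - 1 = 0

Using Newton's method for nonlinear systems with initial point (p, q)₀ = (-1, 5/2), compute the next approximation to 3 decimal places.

At (-1, 5/2): F = (7.500, 1.81706).
Jacobian J = [[2·p·q, p^2 + 2], [-4·p·q - 3·q + 2·cos(p) - 2, -2·p^2 - 3·p]].
At the point, J = [[-5.000, 3.000], [1.58060, 1.000]] (det J = -9.74181).
Solving J·Δ = −F gives Δ = (0.210, -2.149).
Then the next iterate is (p, q)₁ = (-0.790, 0.351).

(-0.790, 0.351)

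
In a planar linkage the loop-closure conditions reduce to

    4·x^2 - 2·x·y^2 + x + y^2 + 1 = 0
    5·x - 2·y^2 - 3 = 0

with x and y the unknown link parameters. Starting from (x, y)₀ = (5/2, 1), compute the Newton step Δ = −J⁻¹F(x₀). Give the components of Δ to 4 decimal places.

(-1.0556, 0.5556)

At (5/2, 1): F = (24.5000, 7.5000).
Jacobian J = [[8·x - 2·y^2 + 1, -4·x·y + 2·y], [5, -4·y]].
At the point, J = [[19.0000, -8.0000], [5.0000, -4.0000]] (det J = -36.0000).
Solving J·Δ = −F gives Δ = (-1.0556, 0.5556).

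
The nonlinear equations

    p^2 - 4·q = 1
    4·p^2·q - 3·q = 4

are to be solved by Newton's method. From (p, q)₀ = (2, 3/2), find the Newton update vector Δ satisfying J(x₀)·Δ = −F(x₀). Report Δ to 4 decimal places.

At (2, 3/2): F = (-3.0000, 15.5000).
Jacobian J = [[2·p, -4], [8·p·q, 4·p^2 - 3]].
At the point, J = [[4.0000, -4.0000], [24.0000, 13.0000]] (det J = 148.0000).
Solving J·Δ = −F gives Δ = (-0.1554, -0.9054).

(-0.1554, -0.9054)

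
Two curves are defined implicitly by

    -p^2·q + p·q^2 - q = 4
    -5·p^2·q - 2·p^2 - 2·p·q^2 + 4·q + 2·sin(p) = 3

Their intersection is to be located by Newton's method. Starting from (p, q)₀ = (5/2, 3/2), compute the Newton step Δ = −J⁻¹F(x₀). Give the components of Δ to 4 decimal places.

At (5/2, 3/2): F = (-9.2500, -66.428056).
Jacobian J = [[-2·p·q + q^2, -p^2 + 2·p·q - 1], [-10·p·q - 4·p - 2·q^2 + 2·cos(p), -5·p^2 - 4·p·q + 4]].
At the point, J = [[-5.2500, 0.2500], [-53.602287, -42.2500]] (det J = 235.213072).
Solving J·Δ = −F gives Δ = (-1.7321, 0.6253).

(-1.7321, 0.6253)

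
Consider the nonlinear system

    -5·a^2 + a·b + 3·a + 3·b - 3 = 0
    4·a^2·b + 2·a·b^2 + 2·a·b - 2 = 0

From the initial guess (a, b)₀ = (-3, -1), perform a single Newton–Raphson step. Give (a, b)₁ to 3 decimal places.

(-1.219, -1.113)

At (-3, -1): F = (-57.000, -38.000).
Jacobian J = [[-10·a + b + 3, a + 3], [8·a·b + 2·b^2 + 2·b, 4·a^2 + 4·a·b + 2·a]].
At the point, J = [[32.000, 0.000], [24.000, 42.000]] (det J = 1344.000).
Solving J·Δ = −F gives Δ = (1.781, -0.113).
Then the next iterate is (a, b)₁ = (-1.219, -1.113).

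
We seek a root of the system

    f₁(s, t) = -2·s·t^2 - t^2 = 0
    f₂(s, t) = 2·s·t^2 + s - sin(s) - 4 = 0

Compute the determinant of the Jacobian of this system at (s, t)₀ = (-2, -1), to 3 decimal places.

4.497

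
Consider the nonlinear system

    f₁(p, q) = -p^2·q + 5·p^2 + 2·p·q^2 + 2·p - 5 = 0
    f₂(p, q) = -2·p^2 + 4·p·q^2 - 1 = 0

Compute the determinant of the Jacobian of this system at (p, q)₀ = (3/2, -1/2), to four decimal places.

-140.2500

J = [[-2·p·q + 10·p + 2·q^2 + 2, -p^2 + 4·p·q], [-4·p + 4·q^2, 8·p·q]].
At the point, J = [[19.0000, -5.2500], [-5.0000, -6.0000]].
det J = -140.2500.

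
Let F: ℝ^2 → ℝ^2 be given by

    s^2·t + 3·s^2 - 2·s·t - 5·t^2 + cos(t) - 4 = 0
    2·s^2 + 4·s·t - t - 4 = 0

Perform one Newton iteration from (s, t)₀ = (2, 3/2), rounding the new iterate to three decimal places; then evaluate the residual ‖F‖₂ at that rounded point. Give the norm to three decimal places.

2.948

At (2, 3/2): F = (-3.17926, 14.500).
Jacobian J = [[2·s·t + 6·s - 2·t, s^2 - 2·s - 10·t - sin(t)], [4·s + 4·t, 4·s - 1]].
At the point, J = [[15.000, -15.99749], [14.000, 7.000]] (det J = 328.96493).
Solving J·Δ = −F gives Δ = (-0.637, -0.796).
Then the next iterate is (s, t)₁ = (1.363, 0.704).
Re-evaluating at (1.363, 0.704): F = (-0.75375, 2.84975), so ‖F‖₂ = 2.948.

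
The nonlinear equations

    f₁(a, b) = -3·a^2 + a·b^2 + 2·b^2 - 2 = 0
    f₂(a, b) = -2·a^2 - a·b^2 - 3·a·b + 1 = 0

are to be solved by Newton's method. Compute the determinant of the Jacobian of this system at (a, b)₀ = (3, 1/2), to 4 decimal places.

281.7500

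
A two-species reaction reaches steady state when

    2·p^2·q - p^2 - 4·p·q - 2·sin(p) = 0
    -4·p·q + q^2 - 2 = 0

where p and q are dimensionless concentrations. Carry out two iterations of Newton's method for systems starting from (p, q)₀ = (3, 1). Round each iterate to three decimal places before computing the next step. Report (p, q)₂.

(8.414, -0.681)

At (3, 1): F = (-3.28224, -13.000).
Jacobian J = [[4·p·q - 2·p - 4·q - 2·cos(p), 2·p^2 - 4·p], [-4·q, -4·p + 2·q]].
At the point, J = [[3.97998, 6.000], [-4.000, -10.000]] (det J = -15.79985).
Solving J·Δ = −F gives Δ = (7.014, -4.106).
Then the next iterate is (p, q)₁ = (10.014, -3.106).
Round to (10.014, -3.106) and repeat: F = (-597.69541, 132.06117), J = [[-130.35519, 160.50439], [12.424, -46.268]].
Δ = (-1.600, 2.425), so (p, q)₂ = (8.414, -0.681).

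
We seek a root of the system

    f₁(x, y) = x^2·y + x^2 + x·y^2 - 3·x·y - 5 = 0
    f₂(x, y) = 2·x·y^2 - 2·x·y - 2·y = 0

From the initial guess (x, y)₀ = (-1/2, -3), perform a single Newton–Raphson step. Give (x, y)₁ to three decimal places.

(-3.643, 13.286)

At (-1/2, -3): F = (-14.500, -6.000).
Jacobian J = [[2·x·y + 2·x + y^2 - 3·y, x^2 + 2·x·y - 3·x], [2·y^2 - 2·y, 4·x·y - 2·x - 2]].
At the point, J = [[20.000, 4.750], [24.000, 5.000]] (det J = -14.000).
Solving J·Δ = −F gives Δ = (-3.143, 16.286).
Then the next iterate is (x, y)₁ = (-3.643, 13.286).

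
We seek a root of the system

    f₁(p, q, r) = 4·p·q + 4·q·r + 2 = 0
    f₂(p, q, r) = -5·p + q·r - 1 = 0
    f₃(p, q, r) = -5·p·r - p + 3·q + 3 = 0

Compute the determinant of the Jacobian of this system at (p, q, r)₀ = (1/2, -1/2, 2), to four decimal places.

J = [[4·q, 4·p + 4·r, 4·q], [-5, r, q], [-5·r - 1, 3, -5·p]].
At the point, J = [[-2.0000, 10.0000, -2.0000], [-5.0000, 2.0000, -0.5000], [-11.0000, 3.0000, -2.5000]].
det J = -77.0000.

-77.0000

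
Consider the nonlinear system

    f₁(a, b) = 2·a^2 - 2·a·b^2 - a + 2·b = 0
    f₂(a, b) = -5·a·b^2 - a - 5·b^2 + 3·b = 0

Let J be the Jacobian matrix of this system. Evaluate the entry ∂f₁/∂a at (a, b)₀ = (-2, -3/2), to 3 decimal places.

∂f₁/∂a = 4·a - 2·b^2 - 1.
At (-2, -3/2) this is -13.500.

-13.500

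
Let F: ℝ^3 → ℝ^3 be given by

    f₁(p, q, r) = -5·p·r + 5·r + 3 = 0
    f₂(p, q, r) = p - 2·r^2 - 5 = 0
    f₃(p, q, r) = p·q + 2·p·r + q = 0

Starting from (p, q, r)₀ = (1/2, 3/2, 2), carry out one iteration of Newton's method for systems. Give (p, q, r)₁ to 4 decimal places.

At (1/2, 3/2, 2): F = (8.0000, -12.5000, 4.2500).
Jacobian J = [[-5·r, 0, -5·p + 5], [1, 0, -4·r], [q + 2·r, p + 1, 2·p]].
At the point, J = [[-10.0000, 0.0000, 2.5000], [1.0000, 0.0000, -8.0000], [5.5000, 1.5000, 1.0000]] (det J = -116.2500).
Solving J·Δ = −F gives Δ = (0.4226, -3.3763, -1.5097).
Then the next iterate is (p, q, r)₁ = (0.9226, -1.8763, 0.4903).

(0.9226, -1.8763, 0.4903)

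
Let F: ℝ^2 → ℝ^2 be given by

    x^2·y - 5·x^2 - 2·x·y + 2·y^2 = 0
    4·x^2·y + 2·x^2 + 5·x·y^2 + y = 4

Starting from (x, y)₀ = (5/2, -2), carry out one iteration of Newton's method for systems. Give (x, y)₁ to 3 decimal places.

At (5/2, -2): F = (-25.750, 6.500).
Jacobian J = [[2·x·y - 10·x - 2·y, x^2 - 2·x + 4·y], [8·x·y + 4·x + 5·y^2, 4·x^2 + 10·x·y + 1]].
At the point, J = [[-31.000, -6.750], [-10.000, -24.000]] (det J = 676.500).
Solving J·Δ = −F gives Δ = (-0.978, 0.678).
Then the next iterate is (x, y)₁ = (1.522, -1.322).

(1.522, -1.322)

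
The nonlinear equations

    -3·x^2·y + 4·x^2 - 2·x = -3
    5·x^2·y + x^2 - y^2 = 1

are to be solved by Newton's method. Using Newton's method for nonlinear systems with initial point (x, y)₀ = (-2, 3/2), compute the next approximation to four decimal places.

At (-2, 3/2): F = (5.0000, 30.7500).
Jacobian J = [[-6·x·y + 8·x - 2, -3·x^2], [10·x·y + 2·x, 5·x^2 - 2·y]].
At the point, J = [[0.0000, -12.0000], [-34.0000, 17.0000]] (det J = -408.0000).
Solving J·Δ = −F gives Δ = (1.1127, 0.4167).
Then the next iterate is (x, y)₁ = (-0.8873, 1.9167).

(-0.8873, 1.9167)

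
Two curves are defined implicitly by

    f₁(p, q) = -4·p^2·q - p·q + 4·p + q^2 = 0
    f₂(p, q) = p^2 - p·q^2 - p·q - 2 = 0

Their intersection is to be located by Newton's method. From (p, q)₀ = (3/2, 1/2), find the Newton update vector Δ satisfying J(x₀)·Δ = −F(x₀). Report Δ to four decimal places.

At (3/2, 1/2): F = (1.0000, -0.8750).
Jacobian J = [[-8·p·q - q + 4, -4·p^2 - p + 2·q], [2·p - q^2 - q, -2·p·q - p]].
At the point, J = [[-2.5000, -9.5000], [2.2500, -3.0000]] (det J = 28.8750).
Solving J·Δ = −F gives Δ = (0.3918, 0.0022).

(0.3918, 0.0022)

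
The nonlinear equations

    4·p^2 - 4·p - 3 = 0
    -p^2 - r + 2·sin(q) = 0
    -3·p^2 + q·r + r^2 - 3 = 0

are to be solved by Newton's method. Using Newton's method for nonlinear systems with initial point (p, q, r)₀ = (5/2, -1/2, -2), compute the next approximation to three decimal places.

(1.750, -0.392, -3.270)

At (5/2, -1/2, -2): F = (12.000, -5.20885, -16.750).
Jacobian J = [[8·p - 4, 0, 0], [-2·p, 2·cos(q), -1], [-6·p, r, q + 2·r]].
At the point, J = [[16.000, 0.000, 0.000], [-5.000, 1.75517, -1.000], [-15.000, -2.000, -4.500]] (det J = -158.37189).
Solving J·Δ = −F gives Δ = (-0.750, 0.108, -1.270).
Then the next iterate is (p, q, r)₁ = (1.750, -0.392, -3.270).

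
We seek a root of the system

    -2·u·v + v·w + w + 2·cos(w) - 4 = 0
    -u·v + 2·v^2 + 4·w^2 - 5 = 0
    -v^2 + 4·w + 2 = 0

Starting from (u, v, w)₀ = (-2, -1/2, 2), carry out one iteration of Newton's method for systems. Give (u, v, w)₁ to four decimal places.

At (-2, -1/2, 2): F = (-5.832294, 10.5000, 9.7500).
Jacobian J = [[-2·v, -2·u + w, v - 2·sin(w) + 1], [-v, -u + 4·v, 8·w], [0, -2·v, 4]].
At the point, J = [[1.0000, 6.0000, -1.318595], [0.5000, 0.0000, 16.0000], [0.0000, 1.0000, 4.0000]] (det J = -28.659297).
Solving J·Δ = −F gives Δ = (26.6396, -3.7951, -1.4887).
Then the next iterate is (u, v, w)₁ = (24.6396, -4.2951, 0.5113).

(24.6396, -4.2951, 0.5113)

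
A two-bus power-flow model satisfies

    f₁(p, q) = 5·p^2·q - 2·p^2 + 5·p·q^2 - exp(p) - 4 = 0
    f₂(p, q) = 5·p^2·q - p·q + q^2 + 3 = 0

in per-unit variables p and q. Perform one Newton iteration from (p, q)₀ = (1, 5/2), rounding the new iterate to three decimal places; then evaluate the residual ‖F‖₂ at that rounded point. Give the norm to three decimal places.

18.598

At (1, 5/2): F = (35.03172, 19.250).
Jacobian J = [[10·p·q - 4·p + 5·q^2 - exp(p), 5·p^2 + 10·p·q], [10·p·q - q, 5·p^2 - p + 2·q]].
At the point, J = [[49.53172, 30.000], [22.500, 9.000]] (det J = -229.21454).
Solving J·Δ = −F gives Δ = (-1.144, 0.721).
Then the next iterate is (p, q)₁ = (-0.144, 3.221).
Re-evaluating at (-0.144, 3.221): F = (-12.04329, 14.17262), so ‖F‖₂ = 18.598.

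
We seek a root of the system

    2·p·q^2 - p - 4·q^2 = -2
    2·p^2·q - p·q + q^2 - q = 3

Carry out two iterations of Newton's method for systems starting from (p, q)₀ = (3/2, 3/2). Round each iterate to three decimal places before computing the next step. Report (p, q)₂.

(1.664, 0.802)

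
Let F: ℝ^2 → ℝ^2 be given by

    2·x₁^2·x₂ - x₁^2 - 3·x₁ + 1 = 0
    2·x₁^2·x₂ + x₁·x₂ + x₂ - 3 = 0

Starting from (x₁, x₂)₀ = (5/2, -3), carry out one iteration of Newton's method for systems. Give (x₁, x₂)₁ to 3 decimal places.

At (5/2, -3): F = (-50.250, -51.000).
Jacobian J = [[4·x₁·x₂ - 2·x₁ - 3, 2·x₁^2], [4·x₁·x₂ + x₂, 2·x₁^2 + x₁ + 1]].
At the point, J = [[-38.000, 12.500], [-33.000, 16.000]] (det J = -195.500).
Solving J·Δ = −F gives Δ = (-0.852, 1.431).
Then the next iterate is (x₁, x₂)₁ = (1.648, -1.569).

(1.648, -1.569)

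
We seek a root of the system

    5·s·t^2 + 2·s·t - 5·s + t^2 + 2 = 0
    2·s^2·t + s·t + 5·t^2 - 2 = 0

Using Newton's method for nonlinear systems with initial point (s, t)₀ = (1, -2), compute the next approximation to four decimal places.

At (1, -2): F = (17.0000, 12.0000).
Jacobian J = [[5·t^2 + 2·t - 5, 10·s·t + 2·s + 2·t], [4·s·t + t, 2·s^2 + s + 10·t]].
At the point, J = [[11.0000, -22.0000], [-10.0000, -17.0000]] (det J = -407.0000).
Solving J·Δ = −F gives Δ = (-0.0614, 0.7420).
Then the next iterate is (s, t)₁ = (0.9386, -1.2580).

(0.9386, -1.2580)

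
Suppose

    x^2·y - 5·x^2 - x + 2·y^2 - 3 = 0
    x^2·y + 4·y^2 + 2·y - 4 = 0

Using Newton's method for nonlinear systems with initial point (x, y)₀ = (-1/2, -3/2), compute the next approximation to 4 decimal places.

At (-1/2, -3/2): F = (0.3750, 1.6250).
Jacobian J = [[2·x·y - 10·x - 1, x^2 + 4·y], [2·x·y, x^2 + 8·y + 2]].
At the point, J = [[5.5000, -5.7500], [1.5000, -9.7500]] (det J = -45.0000).
Solving J·Δ = −F gives Δ = (0.1264, 0.1861).
Then the next iterate is (x, y)₁ = (-0.3736, -1.3139).

(-0.3736, -1.3139)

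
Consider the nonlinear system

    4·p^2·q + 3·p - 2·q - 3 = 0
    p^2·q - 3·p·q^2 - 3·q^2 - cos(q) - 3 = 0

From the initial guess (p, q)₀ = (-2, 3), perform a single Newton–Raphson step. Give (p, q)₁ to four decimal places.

(-1.5275, 2.1617)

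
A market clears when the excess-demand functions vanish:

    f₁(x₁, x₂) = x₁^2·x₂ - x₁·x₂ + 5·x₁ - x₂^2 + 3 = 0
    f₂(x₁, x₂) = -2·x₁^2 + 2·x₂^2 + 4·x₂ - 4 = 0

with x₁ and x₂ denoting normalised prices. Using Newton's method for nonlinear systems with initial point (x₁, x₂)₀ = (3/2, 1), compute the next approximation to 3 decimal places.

(-0.126, 0.093)

At (3/2, 1): F = (10.250, -2.500).
Jacobian J = [[2·x₁·x₂ - x₂ + 5, x₁^2 - x₁ - 2·x₂], [-4·x₁, 4·x₂ + 4]].
At the point, J = [[7.000, -1.250], [-6.000, 8.000]] (det J = 48.500).
Solving J·Δ = −F gives Δ = (-1.626, -0.907).
Then the next iterate is (x₁, x₂)₁ = (-0.126, 0.093).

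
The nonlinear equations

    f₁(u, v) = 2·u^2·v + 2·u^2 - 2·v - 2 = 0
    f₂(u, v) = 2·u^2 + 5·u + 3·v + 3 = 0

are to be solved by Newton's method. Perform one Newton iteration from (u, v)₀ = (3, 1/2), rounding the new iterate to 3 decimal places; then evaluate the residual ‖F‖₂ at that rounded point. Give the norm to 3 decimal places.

12.282

At (3, 1/2): F = (24.000, 37.500).
Jacobian J = [[4·u·v + 4·u, 2·u^2 - 2], [4·u + 5, 3]].
At the point, J = [[18.000, 16.000], [17.000, 3.000]] (det J = -218.000).
Solving J·Δ = −F gives Δ = (-2.422, 1.225).
Then the next iterate is (u, v)₁ = (0.578, 1.725).
Re-evaluating at (0.578, 1.725): F = (-3.62924, 11.73317), so ‖F‖₂ = 12.282.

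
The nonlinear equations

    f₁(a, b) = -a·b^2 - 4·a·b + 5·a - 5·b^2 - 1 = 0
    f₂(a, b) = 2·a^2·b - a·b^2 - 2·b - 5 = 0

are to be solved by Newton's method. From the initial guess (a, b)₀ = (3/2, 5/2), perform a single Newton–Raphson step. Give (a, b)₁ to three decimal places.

At (3/2, 5/2): F = (-49.125, -8.125).
Jacobian J = [[-b^2 - 4·b + 5, -2·a·b - 4·a - 10·b], [4·a·b - b^2, 2·a^2 - 2·a·b - 2]].
At the point, J = [[-11.250, -38.500], [8.750, -5.000]] (det J = 393.125).
Solving J·Δ = −F gives Δ = (0.171, -1.326).
Then the next iterate is (a, b)₁ = (1.671, 1.174).

(1.671, 1.174)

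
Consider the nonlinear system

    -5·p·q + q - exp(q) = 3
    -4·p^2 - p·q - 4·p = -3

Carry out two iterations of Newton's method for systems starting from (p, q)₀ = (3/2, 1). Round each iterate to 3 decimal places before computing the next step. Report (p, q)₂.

(0.609, -0.984)

At (3/2, 1): F = (-12.21828, -13.500).
Jacobian J = [[-5·q, -5·p - exp(q) + 1], [-8·p - q - 4, -p]].
At the point, J = [[-5.000, -9.21828], [-17.000, -1.500]] (det J = -149.21079).
Solving J·Δ = −F gives Δ = (-0.711, -0.940).
Then the next iterate is (p, q)₁ = (0.789, 0.060).
Round to (0.789, 0.060) and repeat: F = (-4.23854, -2.69342), J = [[-0.300, -4.00684], [-10.372, -0.789]].
Δ = (-0.180, -1.044), so (p, q)₂ = (0.609, -0.984).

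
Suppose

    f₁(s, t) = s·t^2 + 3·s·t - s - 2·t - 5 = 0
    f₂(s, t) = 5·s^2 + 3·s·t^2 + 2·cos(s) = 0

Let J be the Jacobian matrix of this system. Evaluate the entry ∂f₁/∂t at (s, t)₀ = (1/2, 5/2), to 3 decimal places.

∂f₁/∂t = 2·s·t + 3·s - 2.
At (1/2, 5/2) this is 2.000.

2.000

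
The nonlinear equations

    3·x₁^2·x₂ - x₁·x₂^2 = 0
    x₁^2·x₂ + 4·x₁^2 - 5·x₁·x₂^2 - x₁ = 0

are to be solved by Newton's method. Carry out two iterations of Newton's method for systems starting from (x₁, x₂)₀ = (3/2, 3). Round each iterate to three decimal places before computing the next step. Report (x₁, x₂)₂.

At (3/2, 3): F = (6.750, -53.250).
Jacobian J = [[6·x₁·x₂ - x₂^2, 3·x₁^2 - 2·x₁·x₂], [2·x₁·x₂ + 8·x₁ - 5·x₂^2 - 1, x₁^2 - 10·x₁·x₂]].
At the point, J = [[18.000, -2.250], [-25.000, -42.750]] (det J = -825.750).
Solving J·Δ = −F gives Δ = (-0.495, -0.956).
Then the next iterate is (x₁, x₂)₁ = (1.005, 2.044).
Round to (1.005, 2.044) and repeat: F = (1.99465, -15.89454), J = [[8.14738, -1.07837], [-9.74124, -19.53217]].
Δ = (-0.331, -0.649), so (x₁, x₂)₂ = (0.674, 1.395).

(0.674, 1.395)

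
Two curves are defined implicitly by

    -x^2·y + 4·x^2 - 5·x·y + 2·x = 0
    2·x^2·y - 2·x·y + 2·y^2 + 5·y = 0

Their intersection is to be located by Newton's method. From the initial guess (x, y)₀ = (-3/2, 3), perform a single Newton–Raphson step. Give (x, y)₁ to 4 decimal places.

At (-3/2, 3): F = (21.7500, 55.5000).
Jacobian J = [[-2·x·y + 8·x - 5·y + 2, -x^2 - 5·x], [4·x·y - 2·y, 2·x^2 - 2·x + 4·y + 5]].
At the point, J = [[-16.0000, 5.2500], [-24.0000, 24.5000]] (det J = -266.0000).
Solving J·Δ = −F gives Δ = (0.9079, -1.3759).
Then the next iterate is (x, y)₁ = (-0.5921, 1.6241).

(-0.5921, 1.6241)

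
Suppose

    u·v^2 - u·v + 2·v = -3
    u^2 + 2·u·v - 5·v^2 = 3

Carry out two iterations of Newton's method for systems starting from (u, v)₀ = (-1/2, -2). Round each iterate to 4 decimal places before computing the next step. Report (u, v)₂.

At (-1/2, -2): F = (-4.0000, -20.7500).
Jacobian J = [[v^2 - v, 2·u·v - u + 2], [2·u + 2·v, 2·u - 10·v]].
At the point, J = [[6.0000, 4.5000], [-5.0000, 19.0000]] (det J = 136.5000).
Solving J·Δ = −F gives Δ = (-0.1273, 1.0586).
Then the next iterate is (u, v)₁ = (-0.6273, -0.9414).
Round to (-0.6273, -0.9414) and repeat: F = (-0.029275, -5.856584), J = [[1.827634, 3.808380], [-3.1374, 8.1594]].
Δ = (-0.8215, 0.4019), so (u, v)₂ = (-1.4488, -0.5395).

(-1.4488, -0.5395)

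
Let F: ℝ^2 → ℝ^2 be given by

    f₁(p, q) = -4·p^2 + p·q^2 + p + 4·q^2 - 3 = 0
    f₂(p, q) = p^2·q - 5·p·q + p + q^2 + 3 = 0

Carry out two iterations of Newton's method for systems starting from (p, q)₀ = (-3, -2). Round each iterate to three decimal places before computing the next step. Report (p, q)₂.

At (-3, -2): F = (-38.000, -44.000).
Jacobian J = [[-8·p + q^2 + 1, 2·p·q + 8·q], [2·p·q - 5·q + 1, p^2 - 5·p + 2·q]].
At the point, J = [[29.000, -4.000], [23.000, 20.000]] (det J = 672.000).
Solving J·Δ = −F gives Δ = (1.393, 0.598).
Then the next iterate is (p, q)₁ = (-1.607, -1.402).
Round to (-1.607, -1.402) and repeat: F = (-10.23311, -11.52706), J = [[15.82160, -6.70997], [12.51603, 7.81345]].
Δ = (0.758, 0.262), so (p, q)₂ = (-0.849, -1.140).

(-0.849, -1.140)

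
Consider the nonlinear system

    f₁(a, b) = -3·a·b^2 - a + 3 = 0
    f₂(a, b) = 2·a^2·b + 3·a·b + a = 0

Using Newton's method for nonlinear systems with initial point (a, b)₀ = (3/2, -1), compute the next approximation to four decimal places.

At (3/2, -1): F = (-3.0000, -7.5000).
Jacobian J = [[-3·b^2 - 1, -6·a·b], [4·a·b + 3·b + 1, 2·a^2 + 3·a]].
At the point, J = [[-4.0000, 9.0000], [-8.0000, 9.0000]] (det J = 36.0000).
Solving J·Δ = −F gives Δ = (-1.1250, -0.1667).
Then the next iterate is (a, b)₁ = (0.3750, -1.1667).

(0.3750, -1.1667)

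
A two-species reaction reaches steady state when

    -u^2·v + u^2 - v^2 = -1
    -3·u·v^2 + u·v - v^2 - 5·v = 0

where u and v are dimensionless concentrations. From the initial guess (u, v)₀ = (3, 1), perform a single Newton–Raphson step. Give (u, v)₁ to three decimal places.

At (3, 1): F = (0.000, -12.000).
Jacobian J = [[-2·u·v + 2·u, -u^2 - 2·v], [-3·v^2 + v, -6·u·v + u - 2·v - 5]].
At the point, J = [[0.000, -11.000], [-2.000, -22.000]] (det J = -22.000).
Solving J·Δ = −F gives Δ = (-6.000, 0.000).
Then the next iterate is (u, v)₁ = (-3.000, 1.000).

(-3.000, 1.000)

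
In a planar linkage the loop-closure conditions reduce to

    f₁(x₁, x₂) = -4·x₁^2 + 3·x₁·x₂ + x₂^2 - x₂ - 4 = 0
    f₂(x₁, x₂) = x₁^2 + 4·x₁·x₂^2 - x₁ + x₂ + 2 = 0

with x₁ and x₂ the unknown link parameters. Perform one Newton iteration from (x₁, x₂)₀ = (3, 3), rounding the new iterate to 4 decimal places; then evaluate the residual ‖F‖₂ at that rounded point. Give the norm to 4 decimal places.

35.3512

At (3, 3): F = (-7.0000, 119.0000).
Jacobian J = [[-8·x₁ + 3·x₂, 3·x₁ + 2·x₂ - 1], [2·x₁ + 4·x₂^2 - 1, 8·x₁·x₂ + 1]].
At the point, J = [[-15.0000, 14.0000], [41.0000, 73.0000]] (det J = -1669.0000).
Solving J·Δ = −F gives Δ = (-1.3044, -0.8975).
Then the next iterate is (x₁, x₂)₁ = (1.6956, 2.1025).
Re-evaluating at (1.6956, 2.1025): F = (-2.487234, 35.263601), so ‖F‖₂ = 35.3512.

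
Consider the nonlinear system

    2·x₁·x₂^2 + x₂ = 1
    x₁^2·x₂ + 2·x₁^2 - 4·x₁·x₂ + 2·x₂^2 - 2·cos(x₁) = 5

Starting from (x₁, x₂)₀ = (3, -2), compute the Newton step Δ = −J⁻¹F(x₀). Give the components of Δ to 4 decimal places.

(-4.2495, -0.5651)

At (3, -2): F = (21.0000, 28.979985).
Jacobian J = [[2·x₂^2, 4·x₁·x₂ + 1], [2·x₁·x₂ + 4·x₁ - 4·x₂ + 2·sin(x₁), x₁^2 - 4·x₁ + 4·x₂]].
At the point, J = [[8.0000, -23.0000], [8.282240, -11.0000]] (det J = 102.491520).
Solving J·Δ = −F gives Δ = (-4.2495, -0.5651).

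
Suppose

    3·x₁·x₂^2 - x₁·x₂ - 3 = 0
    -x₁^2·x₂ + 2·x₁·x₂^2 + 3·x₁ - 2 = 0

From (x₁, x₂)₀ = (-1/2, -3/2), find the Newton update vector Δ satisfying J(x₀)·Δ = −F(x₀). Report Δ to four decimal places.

At (-1/2, -3/2): F = (-7.1250, -5.3750).
Jacobian J = [[3·x₂^2 - x₂, 6·x₁·x₂ - x₁], [-2·x₁·x₂ + 2·x₂^2 + 3, -x₁^2 + 4·x₁·x₂]].
At the point, J = [[8.2500, 5.0000], [6.0000, 2.7500]] (det J = -7.3125).
Solving J·Δ = −F gives Δ = (0.9957, -0.2179).

(0.9957, -0.2179)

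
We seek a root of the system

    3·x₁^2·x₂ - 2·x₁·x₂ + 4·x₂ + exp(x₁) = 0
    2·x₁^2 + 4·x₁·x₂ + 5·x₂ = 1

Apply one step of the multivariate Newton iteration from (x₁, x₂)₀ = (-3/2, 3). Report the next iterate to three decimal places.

(-2.472, -2.334)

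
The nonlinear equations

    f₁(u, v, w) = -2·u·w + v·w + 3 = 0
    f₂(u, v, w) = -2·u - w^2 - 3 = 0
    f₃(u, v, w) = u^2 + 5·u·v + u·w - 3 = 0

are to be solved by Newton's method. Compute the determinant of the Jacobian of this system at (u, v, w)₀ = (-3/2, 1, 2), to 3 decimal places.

J = [[-2·w, w, -2·u + v], [-2, 0, -2·w], [2·u + 5·v + w, 5·u, u]].
At the point, J = [[-4.000, 2.000, 4.000], [-2.000, 0.000, -4.000], [4.000, -7.500, -1.500]].
det J = 142.000.

142.000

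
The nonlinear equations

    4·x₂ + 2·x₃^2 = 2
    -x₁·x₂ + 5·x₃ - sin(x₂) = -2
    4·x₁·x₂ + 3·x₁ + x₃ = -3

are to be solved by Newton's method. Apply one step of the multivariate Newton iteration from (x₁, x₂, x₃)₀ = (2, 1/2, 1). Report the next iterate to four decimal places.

At (2, 1/2, 1): F = (2.0000, 5.520574, 14.0000).
Jacobian J = [[0, 4, 4·x₃], [-x₂, -x₁ - cos(x₂), 5], [4·x₂ + 3, 4·x₁, 1]].
At the point, J = [[0.0000, 4.0000, 4.0000], [-0.5000, -2.877583, 5.0000], [5.0000, 8.0000, 1.0000]] (det J = 143.551651).
Solving J·Δ = −F gives Δ = (-3.5525, 0.6089, -1.1089).
Then the next iterate is (x₁, x₂, x₃)₁ = (-1.5525, 1.1089, -0.1089).

(-1.5525, 1.1089, -0.1089)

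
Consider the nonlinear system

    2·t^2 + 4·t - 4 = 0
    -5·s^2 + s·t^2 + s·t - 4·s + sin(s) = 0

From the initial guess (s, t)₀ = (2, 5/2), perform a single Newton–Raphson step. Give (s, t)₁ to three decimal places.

(0.376, 1.179)

At (2, 5/2): F = (18.500, -9.59070).
Jacobian J = [[0, 4·t + 4], [-10·s + t^2 + t + cos(s) - 4, 2·s·t + s]].
At the point, J = [[0.000, 14.000], [-15.66615, 12.000]] (det J = 219.32606).
Solving J·Δ = −F gives Δ = (-1.624, -1.321).
Then the next iterate is (s, t)₁ = (0.376, 1.179).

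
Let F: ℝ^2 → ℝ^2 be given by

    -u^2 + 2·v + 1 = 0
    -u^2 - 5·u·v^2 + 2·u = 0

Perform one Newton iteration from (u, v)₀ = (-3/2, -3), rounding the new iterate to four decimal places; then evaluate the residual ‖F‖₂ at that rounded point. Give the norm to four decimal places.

At (-3/2, -3): F = (-7.2500, 62.2500).
Jacobian J = [[-2·u, 2], [-2·u - 5·v^2 + 2, -10·u·v]].
At the point, J = [[3.0000, 2.0000], [-40.0000, -45.0000]] (det J = -55.0000).
Solving J·Δ = −F gives Δ = (3.6682, -1.8773).
Then the next iterate is (u, v)₁ = (2.1682, -4.8773).
Re-evaluating at (2.1682, -4.8773): F = (-13.455691, -258.250999), so ‖F‖₂ = 258.6013.

258.6013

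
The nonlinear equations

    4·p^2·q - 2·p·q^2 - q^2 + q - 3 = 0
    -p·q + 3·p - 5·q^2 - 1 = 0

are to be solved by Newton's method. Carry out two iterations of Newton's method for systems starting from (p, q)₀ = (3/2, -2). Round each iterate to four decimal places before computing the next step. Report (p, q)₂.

At (3/2, -2): F = (-39.0000, -13.5000).
Jacobian J = [[8·p·q - 2·q^2, 4·p^2 - 4·p·q - 2·q + 1], [-q + 3, -p - 10·q]].
At the point, J = [[-32.0000, 26.0000], [5.0000, 18.5000]] (det J = -722.0000).
Solving J·Δ = −F gives Δ = (-0.5132, 0.8684).
Then the next iterate is (p, q)₁ = (0.9868, -1.1316).
Round to (0.9868, -1.1316) and repeat: F = (-12.347042, -3.325530), J = [[-11.494340, 11.624948], [4.1316, 10.3292]].
Δ = (-0.5330, 0.5351), so (p, q)₂ = (0.4538, -0.5965).

(0.4538, -0.5965)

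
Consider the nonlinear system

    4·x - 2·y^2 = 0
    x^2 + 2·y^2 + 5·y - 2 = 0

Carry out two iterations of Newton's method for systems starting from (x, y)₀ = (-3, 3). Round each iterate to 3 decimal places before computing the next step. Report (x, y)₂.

At (-3, 3): F = (-30.000, 40.000).
Jacobian J = [[4, -4·y], [2·x, 4·y + 5]].
At the point, J = [[4.000, -12.000], [-6.000, 17.000]] (det J = -4.000).
Solving J·Δ = −F gives Δ = (-7.500, -5.000).
Then the next iterate is (x, y)₁ = (-10.500, -2.000).
Round to (-10.500, -2.000) and repeat: F = (-50.000, 106.250), J = [[4.000, 8.000], [-21.000, -3.000]].
Δ = (4.487, 4.006), so (x, y)₂ = (-6.013, 2.006).

(-6.013, 2.006)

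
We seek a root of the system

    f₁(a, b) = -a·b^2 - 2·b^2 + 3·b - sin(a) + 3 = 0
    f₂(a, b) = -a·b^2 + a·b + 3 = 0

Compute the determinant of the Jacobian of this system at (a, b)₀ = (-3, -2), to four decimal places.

J = [[-b^2 - cos(a), -2·a·b - 4·b + 3], [-b^2 + b, -2·a·b + a]].
At the point, J = [[-3.010008, -1.0000], [-6.0000, -15.0000]].
det J = 39.1501.

39.1501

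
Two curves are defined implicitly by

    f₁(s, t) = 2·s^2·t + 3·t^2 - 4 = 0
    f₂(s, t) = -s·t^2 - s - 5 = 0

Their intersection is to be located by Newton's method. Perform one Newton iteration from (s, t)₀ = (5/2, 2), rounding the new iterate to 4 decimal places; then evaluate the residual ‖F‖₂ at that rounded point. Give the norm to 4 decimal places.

17.3138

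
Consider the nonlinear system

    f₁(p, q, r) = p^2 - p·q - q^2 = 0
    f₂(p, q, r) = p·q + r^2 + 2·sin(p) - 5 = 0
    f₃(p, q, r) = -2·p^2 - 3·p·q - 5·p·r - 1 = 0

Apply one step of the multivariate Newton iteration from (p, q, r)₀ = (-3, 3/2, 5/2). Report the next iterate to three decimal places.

At (-3, 3/2, 5/2): F = (11.250, -3.53224, 32.000).
Jacobian J = [[2·p - q, -p - 2·q, 0], [q + 2·cos(p), p, 2·r], [-4·p - 3·q - 5·r, -3·p, -5·p]].
At the point, J = [[-7.500, 0.000, 0.000], [-0.47998, -3.000, 5.000], [-5.000, 9.000, 15.000]] (det J = 675.000).
Solving J·Δ = −F gives Δ = (1.500, -2.070, -0.391).
Then the next iterate is (p, q, r)₁ = (-1.500, -0.570, 2.109).

(-1.500, -0.570, 2.109)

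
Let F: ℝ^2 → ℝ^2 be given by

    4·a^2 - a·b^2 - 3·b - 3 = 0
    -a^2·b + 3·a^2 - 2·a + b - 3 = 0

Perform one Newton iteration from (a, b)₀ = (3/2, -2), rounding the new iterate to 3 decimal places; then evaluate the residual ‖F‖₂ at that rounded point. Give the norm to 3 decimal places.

0.790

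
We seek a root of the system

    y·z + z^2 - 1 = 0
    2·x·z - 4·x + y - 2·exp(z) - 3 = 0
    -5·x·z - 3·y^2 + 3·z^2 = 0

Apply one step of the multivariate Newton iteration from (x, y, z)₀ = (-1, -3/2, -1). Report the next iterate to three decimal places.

At (-1, -3/2, -1): F = (1.500, 0.76424, -8.750).
Jacobian J = [[0, z, y + 2·z], [2·z - 4, 1, 2·x - 2·exp(z)], [-5·z, -6·y, -5·x + 6·z]].
At the point, J = [[0.000, -1.000, -3.500], [-6.000, 1.000, -2.73576], [5.000, 9.000, -1.000]] (det J = 226.17879).
Solving J·Δ = −F gives Δ = (0.194, 0.884, 0.176).
Then the next iterate is (x, y, z)₁ = (-0.806, -0.616, -0.824).

(-0.806, -0.616, -0.824)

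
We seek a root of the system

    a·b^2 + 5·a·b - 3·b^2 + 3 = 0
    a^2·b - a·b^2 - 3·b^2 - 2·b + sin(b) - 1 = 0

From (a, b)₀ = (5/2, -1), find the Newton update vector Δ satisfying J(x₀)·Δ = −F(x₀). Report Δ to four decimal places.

At (5/2, -1): F = (-10.0000, -11.591471).
Jacobian J = [[b^2 + 5·b, 2·a·b + 5·a - 6·b], [2·a·b - b^2, a^2 - 2·a·b - 6·b + cos(b) - 2]].
At the point, J = [[-4.0000, 13.5000], [-6.0000, 15.790302]] (det J = 17.838791).
Solving J·Δ = −F gives Δ = (0.0795, 0.7643).

(0.0795, 0.7643)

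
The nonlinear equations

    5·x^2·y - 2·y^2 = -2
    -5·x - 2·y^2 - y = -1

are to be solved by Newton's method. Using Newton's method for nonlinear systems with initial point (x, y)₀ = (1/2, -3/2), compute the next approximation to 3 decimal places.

At (1/2, -3/2): F = (-4.375, -4.500).
Jacobian J = [[10·x·y, 5·x^2 - 4·y], [-5, -4·y - 1]].
At the point, J = [[-7.500, 7.250], [-5.000, 5.000]] (det J = -1.250).
Solving J·Δ = −F gives Δ = (8.600, 9.500).
Then the next iterate is (x, y)₁ = (9.100, 8.000).

(9.100, 8.000)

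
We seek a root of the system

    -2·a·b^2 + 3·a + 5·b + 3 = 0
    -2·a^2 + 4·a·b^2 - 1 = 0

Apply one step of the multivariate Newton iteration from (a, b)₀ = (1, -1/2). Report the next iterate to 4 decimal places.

At (1, -1/2): F = (3.0000, -2.0000).
Jacobian J = [[-2·b^2 + 3, -4·a·b + 5], [-4·a + 4·b^2, 8·a·b]].
At the point, J = [[2.5000, 7.0000], [-3.0000, -4.0000]] (det J = 11.0000).
Solving J·Δ = −F gives Δ = (-0.1818, -0.3636).
Then the next iterate is (a, b)₁ = (0.8182, -0.8636).

(0.8182, -0.8636)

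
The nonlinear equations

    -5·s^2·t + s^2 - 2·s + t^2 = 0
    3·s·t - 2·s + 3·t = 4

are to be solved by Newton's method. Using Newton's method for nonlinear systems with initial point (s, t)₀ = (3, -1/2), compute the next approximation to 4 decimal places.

At (3, -1/2): F = (25.7500, -16.0000).
Jacobian J = [[-10·s·t + 2·s - 2, -5·s^2 + 2·t], [3·t - 2, 3·s + 3]].
At the point, J = [[19.0000, -46.0000], [-3.5000, 12.0000]] (det J = 67.0000).
Solving J·Δ = −F gives Δ = (6.3731, 3.1922).
Then the next iterate is (s, t)₁ = (9.3731, 2.6922).

(9.3731, 2.6922)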